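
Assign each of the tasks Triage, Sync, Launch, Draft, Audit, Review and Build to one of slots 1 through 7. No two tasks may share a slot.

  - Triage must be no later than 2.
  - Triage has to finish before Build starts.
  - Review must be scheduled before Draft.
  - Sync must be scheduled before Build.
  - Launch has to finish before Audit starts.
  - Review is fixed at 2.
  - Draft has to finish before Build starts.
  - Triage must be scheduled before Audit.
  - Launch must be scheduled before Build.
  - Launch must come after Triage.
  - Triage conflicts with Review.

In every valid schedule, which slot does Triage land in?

Triage's window is 1–2.
Review is fixed at 2, and Triage can't share a slot with Review.
So Triage must be 1.

1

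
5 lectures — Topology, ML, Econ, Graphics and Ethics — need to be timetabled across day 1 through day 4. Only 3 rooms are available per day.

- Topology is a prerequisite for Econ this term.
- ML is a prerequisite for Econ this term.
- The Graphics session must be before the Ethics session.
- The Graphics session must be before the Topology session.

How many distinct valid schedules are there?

Splitting on Topology: it can be day 2 (15), day 3 (15). Listing each branch's schedules as (ML, Econ, Graphics, Ethics) by day number:
Topology=day 2: (1,3,1,2) (1,3,1,3) (1,3,1,4) (1,4,1,2) (1,4,1,3) (1,4,1,4) (2,3,1,2) (2,3,1,3) (2,3,1,4) (2,4,1,2) (2,4,1,3) (2,4,1,4) (3,4,1,2) (3,4,1,3) (3,4,1,4) — 15.
Topology=day 3: (1,4,1,2) (1,4,1,3) (1,4,1,4) (1,4,2,3) (1,4,2,4) (2,4,1,2) (2,4,1,3) (2,4,1,4) (2,4,2,3) (2,4,2,4) (3,4,1,2) (3,4,1,3) (3,4,1,4) (3,4,2,3) (3,4,2,4) — 15.
Summing: 15 + 15 = 30.

30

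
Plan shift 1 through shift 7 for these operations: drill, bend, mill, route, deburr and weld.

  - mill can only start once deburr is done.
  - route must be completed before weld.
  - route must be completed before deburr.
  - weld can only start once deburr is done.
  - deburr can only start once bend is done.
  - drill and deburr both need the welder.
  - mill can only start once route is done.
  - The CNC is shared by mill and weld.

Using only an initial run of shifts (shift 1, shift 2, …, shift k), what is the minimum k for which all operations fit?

The precedence chain requires at least 3 distinct shifts.
Could 3 shifts be enough, i.e. nothing placed later than shift 3? No: deburr must come after bend (at shift 1 or later) → {shift 2, shift 3}; mill must come after deburr (at shift 2 or later) → {shift 3}; deburr must come before mill (at shift 3 or earlier) → {shift 2}; weld must come after deburr (at shift 2 or later) → {shift 3}; weld can't share with mill (shift 3) → nothing is left.
So 3 shifts is not enough.
4 works (last occupied shift: shift 4): for example weld=shift 4; route=shift 1; deburr=shift 2; bend=shift 1; mill=shift 3; drill=shift 1.

4 shifts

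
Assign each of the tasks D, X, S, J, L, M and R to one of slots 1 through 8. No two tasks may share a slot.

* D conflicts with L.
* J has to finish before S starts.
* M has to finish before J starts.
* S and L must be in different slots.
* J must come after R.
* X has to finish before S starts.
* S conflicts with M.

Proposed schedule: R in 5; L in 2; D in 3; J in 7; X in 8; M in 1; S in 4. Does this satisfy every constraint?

No — it violates: X has to finish before S starts

S conflicts with M — holds.
X has to finish before S starts — violated.
M has to finish before J starts — holds.
No two tasks may share a slot — holds.
J must come after R — holds.
D conflicts with L — holds.
J has to finish before S starts — violated.
S and L must be in different slots — holds.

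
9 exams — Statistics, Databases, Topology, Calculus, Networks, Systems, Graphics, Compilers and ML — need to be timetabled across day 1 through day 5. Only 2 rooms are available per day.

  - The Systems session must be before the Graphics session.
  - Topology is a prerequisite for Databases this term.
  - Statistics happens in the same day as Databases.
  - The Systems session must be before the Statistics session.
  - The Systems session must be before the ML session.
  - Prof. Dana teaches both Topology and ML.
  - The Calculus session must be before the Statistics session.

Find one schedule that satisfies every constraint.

Statistics=day 3, Calculus=day 2, Topology=day 1, Databases=day 3, Compilers=day 5, Systems=day 1, Graphics=day 2, Networks=day 4, ML=day 4

Checking: Systems(day 1) before Statistics(day 3); Systems(day 1) before ML(day 4); Topology(day 1) before Databases(day 3); Systems(day 1) before Graphics(day 2); Calculus(day 2) before Statistics(day 3); Topology(day 1) != ML(day 4); Statistics = Databases = day 3; max 2 per day (cap 2).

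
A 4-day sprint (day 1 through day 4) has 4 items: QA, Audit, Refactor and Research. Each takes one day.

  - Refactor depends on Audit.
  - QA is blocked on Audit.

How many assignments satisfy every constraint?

56

Splitting on QA: it can be day 2 (12), day 3 (20), day 4 (24). Listing each branch's schedules as (Audit, Refactor, Research) by day number:
QA=day 2: (1,2,1) (1,2,2) (1,2,3) (1,2,4) (1,3,1) (1,3,2) (1,3,3) (1,3,4) (1,4,1) (1,4,2) (1,4,3) (1,4,4) — 12.
QA=day 3: (1,2,1) (1,2,2) (1,2,3) (1,2,4) (1,3,1) (1,3,2) (1,3,3) (1,3,4) (1,4,1) (1,4,2) (1,4,3) (1,4,4) (2,3,1) (2,3,2) (2,3,3) (2,3,4) (2,4,1) (2,4,2) (2,4,3) (2,4,4) — 20.
QA=day 4: (1,2,1) (1,2,2) (1,2,3) (1,2,4) (1,3,1) (1,3,2) (1,3,3) (1,3,4) (1,4,1) (1,4,2) (1,4,3) (1,4,4) (2,3,1) (2,3,2) (2,3,3) (2,3,4) (2,4,1) (2,4,2) (2,4,3) (2,4,4) (3,4,1) (3,4,2) (3,4,3) (3,4,4) — 24.
Summing: 12 + 20 + 24 = 56.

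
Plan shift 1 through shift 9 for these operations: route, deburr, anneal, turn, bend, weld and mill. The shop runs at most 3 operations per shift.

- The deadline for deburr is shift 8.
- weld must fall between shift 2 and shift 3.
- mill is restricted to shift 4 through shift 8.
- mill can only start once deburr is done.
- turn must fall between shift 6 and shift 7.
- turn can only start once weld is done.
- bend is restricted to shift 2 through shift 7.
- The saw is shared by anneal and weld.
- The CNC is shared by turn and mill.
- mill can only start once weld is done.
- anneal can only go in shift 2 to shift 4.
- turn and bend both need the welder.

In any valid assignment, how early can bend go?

Bend is available from shift 2; bend's own window allows nothing later than shift 7.
bend at shift 2 is achievable: bend -> shift 2, deburr -> shift 1, route -> shift 1, anneal -> shift 3, weld -> shift 2, mill -> shift 4, turn -> shift 6.

shift 2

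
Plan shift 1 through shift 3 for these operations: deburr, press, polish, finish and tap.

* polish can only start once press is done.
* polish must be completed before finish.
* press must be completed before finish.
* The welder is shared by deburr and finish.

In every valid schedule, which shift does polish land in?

shift 2

Precedence pushes polish to at least shift 2; downstream work caps polish at shift 2.
So polish is pinned to shift 2.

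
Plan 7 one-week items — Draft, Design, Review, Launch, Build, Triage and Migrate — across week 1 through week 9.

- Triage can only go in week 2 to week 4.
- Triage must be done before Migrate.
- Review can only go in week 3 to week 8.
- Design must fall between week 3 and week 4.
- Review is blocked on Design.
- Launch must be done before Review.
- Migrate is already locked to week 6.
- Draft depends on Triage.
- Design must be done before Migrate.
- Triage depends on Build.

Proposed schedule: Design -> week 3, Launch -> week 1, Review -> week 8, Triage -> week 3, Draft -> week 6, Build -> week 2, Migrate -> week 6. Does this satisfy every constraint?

Yes, all constraints hold

Design must fall between week 3 and week 4 — holds.
Review is blocked on Design — holds.
Design must be done before Migrate — holds.
Migrate is already locked to week 6 — holds.
Draft depends on Triage — holds.
Triage depends on Build — holds.
Triage can only go in week 2 to week 4 — holds.
Triage must be done before Migrate — holds.
Review can only go in week 3 to week 8 — holds.
Launch must be done before Review — holds.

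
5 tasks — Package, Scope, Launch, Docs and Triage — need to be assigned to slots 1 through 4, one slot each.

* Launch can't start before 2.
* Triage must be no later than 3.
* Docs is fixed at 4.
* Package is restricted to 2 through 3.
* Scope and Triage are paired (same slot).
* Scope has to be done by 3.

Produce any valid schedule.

Scope -> 1, Docs -> 4, Package -> 2, Launch -> 2, Triage -> 1

Checking: Scope = Triage = 1; Triage=1 in [1,3]; Docs=4 in [4,4]; Package=2 in [2,3]; Scope=1 in [1,3]; Launch=2 in [2,4].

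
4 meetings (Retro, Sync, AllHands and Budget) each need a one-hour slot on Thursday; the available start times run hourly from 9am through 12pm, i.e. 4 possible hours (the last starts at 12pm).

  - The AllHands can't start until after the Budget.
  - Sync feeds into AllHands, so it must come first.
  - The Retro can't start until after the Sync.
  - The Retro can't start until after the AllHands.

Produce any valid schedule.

AllHands in 10am; Sync in 9am; Retro in 11am; Budget in 9am

Checking: Sync(9am) before Retro(11am); AllHands(10am) before Retro(11am); Budget(9am) before AllHands(10am); Sync(9am) before AllHands(10am).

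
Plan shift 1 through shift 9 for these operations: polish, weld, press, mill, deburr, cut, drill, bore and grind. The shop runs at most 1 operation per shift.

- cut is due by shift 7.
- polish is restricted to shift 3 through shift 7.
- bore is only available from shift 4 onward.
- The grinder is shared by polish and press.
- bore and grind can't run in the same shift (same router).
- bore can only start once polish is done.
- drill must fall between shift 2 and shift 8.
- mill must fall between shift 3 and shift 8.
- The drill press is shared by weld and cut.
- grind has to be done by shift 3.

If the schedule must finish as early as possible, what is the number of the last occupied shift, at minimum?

The precedence chain requires at least 2 distinct shifts.
With at most 1 per shift and 9 operations, at least 9 shifts are needed.
bore can't be placed before shift 4, so the schedule must run through at least shift 4.
9 works (last occupied shift: shift 9): for example drill=shift 6; weld=shift 7; bore=shift 4; grind=shift 1; deburr=shift 9; press=shift 8; polish=shift 3; cut=shift 2; mill=shift 5.

9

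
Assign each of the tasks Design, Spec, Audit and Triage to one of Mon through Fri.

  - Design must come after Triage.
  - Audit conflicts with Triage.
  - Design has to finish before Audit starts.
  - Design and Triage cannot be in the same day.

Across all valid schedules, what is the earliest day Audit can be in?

Precedence pushes Audit to at least Wed.
Audit at Wed is achievable: Audit in Wed, Spec in Mon, Triage in Mon, Design in Tue.

Wed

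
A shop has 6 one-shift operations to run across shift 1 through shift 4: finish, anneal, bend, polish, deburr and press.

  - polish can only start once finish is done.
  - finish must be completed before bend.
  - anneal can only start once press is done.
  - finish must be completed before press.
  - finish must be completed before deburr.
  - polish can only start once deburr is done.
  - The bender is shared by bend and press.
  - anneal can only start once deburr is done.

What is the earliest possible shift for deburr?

shift 2

Precedence pushes deburr to at least shift 2; downstream work caps deburr at shift 3.
deburr at shift 2 is achievable: finish=shift 1; bend=shift 3; polish=shift 3; anneal=shift 3; press=shift 2; deburr=shift 2.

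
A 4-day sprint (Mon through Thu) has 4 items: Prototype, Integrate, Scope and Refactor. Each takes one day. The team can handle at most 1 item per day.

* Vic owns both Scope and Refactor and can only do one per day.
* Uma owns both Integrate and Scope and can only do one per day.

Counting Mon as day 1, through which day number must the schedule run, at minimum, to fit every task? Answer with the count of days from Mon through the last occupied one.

4

With at most 1 per day and 4 tasks, at least 4 days are needed.
4 works (last occupied day: Thu): for example Prototype=Mon, Integrate=Tue, Refactor=Thu, Scope=Wed.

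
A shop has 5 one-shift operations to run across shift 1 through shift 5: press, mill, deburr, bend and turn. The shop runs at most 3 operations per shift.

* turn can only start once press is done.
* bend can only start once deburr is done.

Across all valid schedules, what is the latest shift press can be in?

Downstream work caps press at shift 4.
press at shift 4 is achievable: deburr -> shift 1; mill -> shift 1; press -> shift 4; turn -> shift 5; bend -> shift 2.

shift 4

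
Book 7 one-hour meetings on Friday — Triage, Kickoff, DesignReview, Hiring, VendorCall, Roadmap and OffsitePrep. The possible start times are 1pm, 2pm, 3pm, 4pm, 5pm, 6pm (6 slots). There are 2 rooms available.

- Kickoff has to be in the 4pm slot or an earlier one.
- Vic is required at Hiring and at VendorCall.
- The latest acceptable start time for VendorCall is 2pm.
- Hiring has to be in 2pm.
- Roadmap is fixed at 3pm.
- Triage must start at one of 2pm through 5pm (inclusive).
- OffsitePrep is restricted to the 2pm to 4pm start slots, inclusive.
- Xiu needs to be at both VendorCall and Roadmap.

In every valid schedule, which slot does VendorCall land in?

1pm

VendorCall's window is 1pm–2pm.
Hiring is fixed at 2pm, and VendorCall can't share a slot with Hiring.
So VendorCall must be 1pm.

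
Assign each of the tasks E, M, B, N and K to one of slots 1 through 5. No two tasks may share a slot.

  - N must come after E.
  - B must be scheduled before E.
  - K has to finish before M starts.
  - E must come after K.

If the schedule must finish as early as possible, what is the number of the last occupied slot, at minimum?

The precedence chain requires at least 3 distinct slots.
With at most 1 per slot and 5 tasks, at least 5 slots are needed.
5 works (last occupied slot: 5): for example E -> 3; M -> 4; B -> 2; N -> 5; K -> 1.

5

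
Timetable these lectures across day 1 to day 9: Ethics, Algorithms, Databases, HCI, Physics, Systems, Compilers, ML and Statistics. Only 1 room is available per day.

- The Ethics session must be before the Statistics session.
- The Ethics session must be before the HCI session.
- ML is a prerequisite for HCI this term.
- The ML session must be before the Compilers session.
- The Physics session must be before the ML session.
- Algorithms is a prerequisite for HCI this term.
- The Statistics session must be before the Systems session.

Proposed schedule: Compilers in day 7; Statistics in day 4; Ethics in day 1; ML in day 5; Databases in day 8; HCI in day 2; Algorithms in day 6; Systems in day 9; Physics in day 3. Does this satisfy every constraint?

ML is a prerequisite for HCI this term — violated.
Algorithms is a prerequisite for HCI this term — violated.
The Statistics session must be before the Systems session — holds.
The Ethics session must be before the HCI session — holds.
Only 1 room is available per day — holds.
The Physics session must be before the ML session — holds.
The Ethics session must be before the Statistics session — holds.
The ML session must be before the Compilers session — holds.

No. Algorithms is a prerequisite for HCI this term is not satisfied.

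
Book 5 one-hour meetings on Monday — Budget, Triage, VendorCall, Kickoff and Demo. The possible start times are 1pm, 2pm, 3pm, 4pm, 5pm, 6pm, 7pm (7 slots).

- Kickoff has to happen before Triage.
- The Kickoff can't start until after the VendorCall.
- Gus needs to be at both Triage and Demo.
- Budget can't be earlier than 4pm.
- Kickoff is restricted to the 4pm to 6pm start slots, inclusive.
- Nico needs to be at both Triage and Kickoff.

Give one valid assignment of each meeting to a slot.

Budget -> 4pm; Demo -> 1pm; Kickoff -> 4pm; Triage -> 5pm; VendorCall -> 1pm

Checking: VendorCall(1pm) before Kickoff(4pm); Kickoff(4pm) before Triage(5pm); Triage(5pm) != Kickoff(4pm); Triage(5pm) != Demo(1pm); Budget=4pm in [4pm,7pm]; Kickoff=4pm in [4pm,6pm].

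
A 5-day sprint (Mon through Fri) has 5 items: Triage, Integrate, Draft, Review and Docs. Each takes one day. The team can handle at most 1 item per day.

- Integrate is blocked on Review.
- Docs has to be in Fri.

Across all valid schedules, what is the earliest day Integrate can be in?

Tue

Precedence pushes Integrate to at least Tue.
Integrate at Tue is achievable: Integrate=Tue, Draft=Thu, Triage=Wed, Docs=Fri, Review=Mon.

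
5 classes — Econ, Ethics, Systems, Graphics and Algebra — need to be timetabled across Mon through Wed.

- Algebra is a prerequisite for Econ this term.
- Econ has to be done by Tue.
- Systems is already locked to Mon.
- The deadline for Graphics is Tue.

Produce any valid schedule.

Graphics=Mon; Systems=Mon; Algebra=Mon; Econ=Tue; Ethics=Mon

Checking: Algebra(Mon) before Econ(Tue); Systems=Mon in [Mon,Mon]; Graphics=Mon in [Mon,Tue]; Econ=Tue in [Mon,Tue].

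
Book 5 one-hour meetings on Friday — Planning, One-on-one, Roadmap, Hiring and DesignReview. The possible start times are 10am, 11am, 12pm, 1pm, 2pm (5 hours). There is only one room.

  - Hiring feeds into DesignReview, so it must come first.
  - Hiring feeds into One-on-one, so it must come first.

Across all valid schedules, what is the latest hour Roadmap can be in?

2pm

Roadmap at 2pm is achievable: Planning=1pm; One-on-one=11am; Hiring=10am; DesignReview=12pm; Roadmap=2pm.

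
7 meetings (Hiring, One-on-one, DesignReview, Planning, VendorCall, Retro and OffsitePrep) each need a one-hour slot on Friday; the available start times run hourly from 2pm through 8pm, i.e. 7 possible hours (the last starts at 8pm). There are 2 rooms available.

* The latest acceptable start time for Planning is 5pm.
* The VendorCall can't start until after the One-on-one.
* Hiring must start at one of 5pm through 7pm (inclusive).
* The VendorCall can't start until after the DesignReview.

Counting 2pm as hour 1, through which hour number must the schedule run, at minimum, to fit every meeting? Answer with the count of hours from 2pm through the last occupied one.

4 hours

The precedence chain requires at least 2 distinct hours.
With at most 2 per hour and 7 meetings, at least 4 hours are needed.
Hiring can't be placed before 5pm — that is hour 4 counting from 2pm — so the schedule must run through at least 4 hours.
4 works (last occupied hour: 5pm): for example Retro=4pm, Hiring=5pm, OffsitePrep=4pm, One-on-one=2pm, DesignReview=2pm, Planning=3pm, VendorCall=3pm.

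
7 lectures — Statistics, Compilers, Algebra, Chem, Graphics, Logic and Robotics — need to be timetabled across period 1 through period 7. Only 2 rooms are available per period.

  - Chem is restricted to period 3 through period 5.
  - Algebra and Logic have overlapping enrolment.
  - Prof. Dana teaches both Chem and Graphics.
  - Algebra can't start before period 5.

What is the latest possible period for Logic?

Logic at period 7 is achievable: Compilers=period 1, Algebra=period 5, Chem=period 3, Logic=period 7, Statistics=period 1, Robotics=period 2, Graphics=period 2.

period 7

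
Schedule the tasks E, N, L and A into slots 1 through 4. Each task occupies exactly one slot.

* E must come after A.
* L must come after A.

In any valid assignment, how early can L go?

2

Precedence pushes L to at least 2.
L at 2 is achievable: N=1; A=1; L=2; E=2.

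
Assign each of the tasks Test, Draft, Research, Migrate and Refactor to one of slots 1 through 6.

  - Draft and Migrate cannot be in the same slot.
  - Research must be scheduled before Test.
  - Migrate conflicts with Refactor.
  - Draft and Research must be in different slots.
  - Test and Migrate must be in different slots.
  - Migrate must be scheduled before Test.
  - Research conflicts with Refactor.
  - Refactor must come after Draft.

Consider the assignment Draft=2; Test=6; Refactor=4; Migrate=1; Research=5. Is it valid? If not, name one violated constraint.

Refactor must come after Draft — holds.
Research conflicts with Refactor — holds.
Research must be scheduled before Test — holds.
Test and Migrate must be in different slots — holds.
Migrate must be scheduled before Test — holds.
Draft and Migrate cannot be in the same slot — holds.
Migrate conflicts with Refactor — holds.
Draft and Research must be in different slots — holds.

Yes, all constraints hold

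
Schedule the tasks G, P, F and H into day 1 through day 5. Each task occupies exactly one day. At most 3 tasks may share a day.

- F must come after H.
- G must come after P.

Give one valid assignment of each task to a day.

G -> day 2, F -> day 2, H -> day 1, P -> day 1

Checking: H(day 1) before F(day 2); P(day 1) before G(day 2); max 2 per day (cap 3).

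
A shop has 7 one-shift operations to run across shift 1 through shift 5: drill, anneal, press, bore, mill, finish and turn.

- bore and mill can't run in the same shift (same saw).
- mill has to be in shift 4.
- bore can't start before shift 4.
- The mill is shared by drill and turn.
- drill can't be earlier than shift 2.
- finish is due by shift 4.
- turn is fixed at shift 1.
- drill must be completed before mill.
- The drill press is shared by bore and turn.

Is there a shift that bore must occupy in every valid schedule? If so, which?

bore's window is shift 4–shift 5.
mill is fixed at shift 4, and bore can't share a shift with mill.
So bore must be shift 5.

shift 5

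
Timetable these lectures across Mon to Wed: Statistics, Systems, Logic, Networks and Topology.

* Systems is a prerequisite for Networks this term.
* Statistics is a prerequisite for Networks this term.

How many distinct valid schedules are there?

45

Splitting on Statistics: it can be Mon (27), Tue (18). Listing each branch's schedules as (Systems, Logic, Networks, Topology):
Statistics=Mon: (Mon,Mon,Tue,Mon) (Mon,Mon,Tue,Tue) (Mon,Mon,Tue,Wed) (Mon,Mon,Wed,Mon) (Mon,Mon,Wed,Tue) (Mon,Mon,Wed,Wed) (Mon,Tue,Tue,Mon) (Mon,Tue,Tue,Tue) (Mon,Tue,Tue,Wed) (Mon,Tue,Wed,Mon) (Mon,Tue,Wed,Tue) (Mon,Tue,Wed,Wed) (Mon,Wed,Tue,Mon) (Mon,Wed,Tue,Tue) (Mon,Wed,Tue,Wed) (Mon,Wed,Wed,Mon) (Mon,Wed,Wed,Tue) (Mon,Wed,Wed,Wed) (Tue,Mon,Wed,Mon) (Tue,Mon,Wed,Tue) (Tue,Mon,Wed,Wed) (Tue,Tue,Wed,Mon) (Tue,Tue,Wed,Tue) (Tue,Tue,Wed,Wed) (Tue,Wed,Wed,Mon) (Tue,Wed,Wed,Tue) (Tue,Wed,Wed,Wed) — 27.
Statistics=Tue: (Mon,Mon,Wed,Mon) (Mon,Mon,Wed,Tue) (Mon,Mon,Wed,Wed) (Mon,Tue,Wed,Mon) (Mon,Tue,Wed,Tue) (Mon,Tue,Wed,Wed) (Mon,Wed,Wed,Mon) (Mon,Wed,Wed,Tue) (Mon,Wed,Wed,Wed) (Tue,Mon,Wed,Mon) (Tue,Mon,Wed,Tue) (Tue,Mon,Wed,Wed) (Tue,Tue,Wed,Mon) (Tue,Tue,Wed,Tue) (Tue,Tue,Wed,Wed) (Tue,Wed,Wed,Mon) (Tue,Wed,Wed,Tue) (Tue,Wed,Wed,Wed) — 18.
Summing: 27 + 18 = 45.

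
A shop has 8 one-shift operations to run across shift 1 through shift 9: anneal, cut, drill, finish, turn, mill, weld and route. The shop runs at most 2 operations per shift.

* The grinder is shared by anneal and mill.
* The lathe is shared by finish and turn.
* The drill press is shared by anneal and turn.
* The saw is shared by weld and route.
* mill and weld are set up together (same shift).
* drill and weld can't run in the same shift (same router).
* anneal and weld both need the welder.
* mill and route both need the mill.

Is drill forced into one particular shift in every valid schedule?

drill can be shift 1 (e.g. route in shift 3; anneal in shift 1; finish in shift 2; cut in shift 2; drill in shift 1; turn in shift 3; mill in shift 4; weld in shift 4) or shift 2 (e.g. anneal=shift 1, mill=shift 4, weld=shift 4, cut=shift 1, drill=shift 2, turn=shift 3, finish=shift 2, route=shift 3).

No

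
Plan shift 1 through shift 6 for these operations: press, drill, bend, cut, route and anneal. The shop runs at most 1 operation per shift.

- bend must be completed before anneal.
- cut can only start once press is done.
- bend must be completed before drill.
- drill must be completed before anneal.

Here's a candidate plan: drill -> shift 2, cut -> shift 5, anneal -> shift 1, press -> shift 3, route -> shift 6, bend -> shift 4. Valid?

No. bend must be completed before anneal is not satisfied.

bend must be completed before anneal — violated.
drill must be completed before anneal — violated.
cut can only start once press is done — holds.
bend must be completed before drill — violated.
The shop runs at most 1 operation per shift — holds.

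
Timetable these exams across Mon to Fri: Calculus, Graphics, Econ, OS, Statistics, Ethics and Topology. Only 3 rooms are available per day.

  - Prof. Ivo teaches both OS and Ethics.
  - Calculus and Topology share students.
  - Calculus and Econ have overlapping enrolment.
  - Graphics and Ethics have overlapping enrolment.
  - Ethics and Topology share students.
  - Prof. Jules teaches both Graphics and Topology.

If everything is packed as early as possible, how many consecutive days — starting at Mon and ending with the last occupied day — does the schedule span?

3

With at most 3 per day and 7 exams, at least 3 days are needed.
3 works (last occupied day: Wed): for example Econ in Tue, Graphics in Mon, Topology in Wed, Calculus in Mon, Ethics in Tue, Statistics in Tue, OS in Mon.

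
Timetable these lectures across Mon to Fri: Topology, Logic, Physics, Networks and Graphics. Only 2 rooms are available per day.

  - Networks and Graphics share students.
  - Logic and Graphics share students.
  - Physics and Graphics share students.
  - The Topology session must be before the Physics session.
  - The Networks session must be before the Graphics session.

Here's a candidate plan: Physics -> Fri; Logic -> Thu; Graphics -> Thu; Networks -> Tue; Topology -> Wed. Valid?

Physics and Graphics share students — holds.
The Topology session must be before the Physics session — holds.
Logic and Graphics share students — violated.
Only 2 rooms are available per day — holds.
The Networks session must be before the Graphics session — holds.
Networks and Graphics share students — holds.

No — it violates: Logic and Graphics share students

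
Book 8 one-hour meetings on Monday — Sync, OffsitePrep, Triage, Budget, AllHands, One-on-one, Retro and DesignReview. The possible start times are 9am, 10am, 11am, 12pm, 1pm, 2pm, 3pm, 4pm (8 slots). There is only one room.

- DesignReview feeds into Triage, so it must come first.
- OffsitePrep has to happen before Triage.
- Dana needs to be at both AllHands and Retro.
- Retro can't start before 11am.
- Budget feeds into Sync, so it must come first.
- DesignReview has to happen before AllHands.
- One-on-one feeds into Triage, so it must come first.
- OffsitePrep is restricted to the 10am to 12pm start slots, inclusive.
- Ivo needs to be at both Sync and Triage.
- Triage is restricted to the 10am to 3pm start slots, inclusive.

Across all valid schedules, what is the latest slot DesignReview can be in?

2pm

Downstream work caps DesignReview at 2pm.
DesignReview at 2pm is achievable: Retro in 11am, AllHands in 4pm, Budget in 9am, Triage in 3pm, One-on-one in 1pm, OffsitePrep in 10am, DesignReview in 2pm, Sync in 12pm.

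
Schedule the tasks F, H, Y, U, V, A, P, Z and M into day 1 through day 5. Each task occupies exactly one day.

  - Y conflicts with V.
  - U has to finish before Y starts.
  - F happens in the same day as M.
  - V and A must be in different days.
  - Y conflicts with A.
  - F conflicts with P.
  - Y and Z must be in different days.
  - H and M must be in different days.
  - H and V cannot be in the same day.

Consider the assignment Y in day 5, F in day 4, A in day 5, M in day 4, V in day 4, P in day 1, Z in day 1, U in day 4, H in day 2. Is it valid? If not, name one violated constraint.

F happens in the same day as M — holds.
H and V cannot be in the same day — holds.
Y and Z must be in different days — holds.
F conflicts with P — holds.
V and A must be in different days — holds.
Y conflicts with V — holds.
U has to finish before Y starts — holds.
H and M must be in different days — holds.
Y conflicts with A — violated.

No. Y conflicts with A is not satisfied.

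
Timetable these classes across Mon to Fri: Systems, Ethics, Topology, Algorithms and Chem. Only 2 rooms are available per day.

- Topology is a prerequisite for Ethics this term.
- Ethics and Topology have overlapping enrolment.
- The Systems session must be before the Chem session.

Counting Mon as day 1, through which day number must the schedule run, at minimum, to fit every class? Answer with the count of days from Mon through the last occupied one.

3 days

The precedence chain requires at least 2 distinct days.
With at most 2 per day and 5 classes, at least 3 days are needed.
3 works (last occupied day: Wed): for example Systems in Mon, Chem in Tue, Topology in Mon, Algorithms in Wed, Ethics in Tue.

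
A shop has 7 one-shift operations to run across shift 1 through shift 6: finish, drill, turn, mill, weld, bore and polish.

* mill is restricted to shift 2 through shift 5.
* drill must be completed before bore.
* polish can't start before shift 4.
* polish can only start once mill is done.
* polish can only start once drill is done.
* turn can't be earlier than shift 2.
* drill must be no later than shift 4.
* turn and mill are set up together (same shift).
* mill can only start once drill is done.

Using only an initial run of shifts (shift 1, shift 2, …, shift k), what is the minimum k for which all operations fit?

4

The precedence chain requires at least 3 distinct shifts.
polish can't be placed before shift 4, so the schedule must run through at least shift 4.
4 works (last occupied shift: shift 4): for example finish -> shift 1; mill -> shift 2; turn -> shift 2; bore -> shift 2; drill -> shift 1; polish -> shift 4; weld -> shift 1.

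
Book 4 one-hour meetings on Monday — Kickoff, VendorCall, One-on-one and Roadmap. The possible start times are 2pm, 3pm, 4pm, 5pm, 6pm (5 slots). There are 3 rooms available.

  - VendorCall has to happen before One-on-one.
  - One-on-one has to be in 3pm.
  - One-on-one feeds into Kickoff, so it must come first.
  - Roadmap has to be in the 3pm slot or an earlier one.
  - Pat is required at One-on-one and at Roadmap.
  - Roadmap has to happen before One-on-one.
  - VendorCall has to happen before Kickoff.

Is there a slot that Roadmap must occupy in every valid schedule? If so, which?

2pm

Roadmap's window is 2pm–3pm.
One-on-one is fixed at 3pm, and Roadmap can't share a slot with One-on-one.
So Roadmap must be 2pm.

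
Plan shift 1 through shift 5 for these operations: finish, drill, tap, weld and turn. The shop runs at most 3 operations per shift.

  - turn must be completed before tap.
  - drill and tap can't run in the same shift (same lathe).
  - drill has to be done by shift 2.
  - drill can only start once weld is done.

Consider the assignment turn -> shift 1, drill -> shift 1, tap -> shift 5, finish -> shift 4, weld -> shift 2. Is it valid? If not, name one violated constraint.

Invalid. drill can only start once weld is done.

turn must be completed before tap — holds.
drill can only start once weld is done — violated.
drill and tap can't run in the same shift (same lathe) — holds.
The shop runs at most 3 operations per shift — holds.
drill has to be done by shift 2 — holds.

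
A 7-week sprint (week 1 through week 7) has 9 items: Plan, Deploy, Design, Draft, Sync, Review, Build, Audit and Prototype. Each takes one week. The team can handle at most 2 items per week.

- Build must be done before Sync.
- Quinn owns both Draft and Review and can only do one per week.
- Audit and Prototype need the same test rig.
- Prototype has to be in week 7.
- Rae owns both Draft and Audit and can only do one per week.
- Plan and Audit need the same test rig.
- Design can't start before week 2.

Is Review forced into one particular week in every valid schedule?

No

Review can be week 1 (e.g. Plan in week 3; Prototype in week 7; Build in week 1; Deploy in week 3; Review in week 1; Audit in week 5; Sync in week 2; Draft in week 4; Design in week 2) or week 2 (e.g. Plan -> week 1; Sync -> week 3; Deploy -> week 3; Draft -> week 4; Review -> week 2; Build -> week 1; Design -> week 2; Audit -> week 5; Prototype -> week 7).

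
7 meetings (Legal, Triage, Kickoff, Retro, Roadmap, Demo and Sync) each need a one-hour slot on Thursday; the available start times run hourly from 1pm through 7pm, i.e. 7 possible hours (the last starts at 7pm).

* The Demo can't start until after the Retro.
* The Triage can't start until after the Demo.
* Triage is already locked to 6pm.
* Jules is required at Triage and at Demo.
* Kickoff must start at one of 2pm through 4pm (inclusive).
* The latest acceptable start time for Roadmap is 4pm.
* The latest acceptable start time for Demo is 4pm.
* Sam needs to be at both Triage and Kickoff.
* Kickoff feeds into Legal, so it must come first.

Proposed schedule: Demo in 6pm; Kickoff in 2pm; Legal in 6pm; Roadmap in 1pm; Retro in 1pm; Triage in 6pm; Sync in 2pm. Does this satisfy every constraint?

Invalid. The latest acceptable start time for Demo is 4pm.

Kickoff feeds into Legal, so it must come first — holds.
Kickoff must start at one of 2pm through 4pm (inclusive) — holds.
The latest acceptable start time for Roadmap is 4pm — holds.
The Demo can't start until after the Retro — holds.
Triage is already locked to 6pm — holds.
The latest acceptable start time for Demo is 4pm — violated.
The Triage can't start until after the Demo — violated.
Sam needs to be at both Triage and Kickoff — holds.
Jules is required at Triage and at Demo — violated.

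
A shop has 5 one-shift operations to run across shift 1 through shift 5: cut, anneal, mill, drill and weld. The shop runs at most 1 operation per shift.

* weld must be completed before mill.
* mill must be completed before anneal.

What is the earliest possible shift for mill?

Precedence pushes mill to at least shift 2; downstream work caps mill at shift 4.
mill at shift 2 is achievable: cut in shift 4; drill in shift 5; mill in shift 2; anneal in shift 3; weld in shift 1.

shift 2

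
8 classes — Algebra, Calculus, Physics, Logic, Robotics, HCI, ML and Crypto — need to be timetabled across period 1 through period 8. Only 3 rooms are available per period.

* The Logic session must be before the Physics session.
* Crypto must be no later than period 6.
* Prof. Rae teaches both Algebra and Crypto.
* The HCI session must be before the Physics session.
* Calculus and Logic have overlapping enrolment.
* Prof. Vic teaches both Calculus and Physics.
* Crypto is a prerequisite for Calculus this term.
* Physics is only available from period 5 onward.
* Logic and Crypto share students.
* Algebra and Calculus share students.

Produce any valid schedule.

HCI -> period 1; ML -> period 2; Algebra -> period 3; Physics -> period 5; Crypto -> period 1; Logic -> period 3; Robotics -> period 1; Calculus -> period 2

Checking: HCI(period 1) before Physics(period 5); Logic(period 3) before Physics(period 5); Crypto(period 1) before Calculus(period 2); Algebra(period 3) != Calculus(period 2); Calculus(period 2) != Physics(period 5); Calculus(period 2) != Logic(period 3); Logic(period 3) != Crypto(period 1); Algebra(period 3) != Crypto(period 1); Crypto=period 1 in [period 1,period 6]; Physics=period 5 in [period 5,period 8]; max 3 per period (cap 3).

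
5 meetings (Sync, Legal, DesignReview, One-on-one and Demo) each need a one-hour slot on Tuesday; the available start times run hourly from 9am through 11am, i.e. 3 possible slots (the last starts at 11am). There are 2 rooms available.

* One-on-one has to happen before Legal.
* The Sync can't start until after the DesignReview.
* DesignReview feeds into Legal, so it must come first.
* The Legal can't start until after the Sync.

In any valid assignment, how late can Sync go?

10am

Precedence pushes Sync to at least 10am; downstream work caps Sync at 10am.
Sync at 10am is achievable: DesignReview in 9am, Demo in 10am, One-on-one in 9am, Sync in 10am, Legal in 11am.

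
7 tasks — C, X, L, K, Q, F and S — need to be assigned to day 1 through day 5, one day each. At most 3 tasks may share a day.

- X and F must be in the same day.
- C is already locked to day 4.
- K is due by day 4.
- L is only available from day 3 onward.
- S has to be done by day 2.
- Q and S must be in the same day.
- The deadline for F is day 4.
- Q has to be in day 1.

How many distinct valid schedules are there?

Splitting on X: it can be day 2 (12), day 3 (11), day 4 (6). Listing each branch's schedules as (C, L, K, Q, F, S) by day number:
X=day 2: (4,3,1,1,2,1) (4,3,2,1,2,1) (4,3,3,1,2,1) (4,3,4,1,2,1) (4,4,1,1,2,1) (4,4,2,1,2,1) (4,4,3,1,2,1) (4,4,4,1,2,1) (4,5,1,1,2,1) (4,5,2,1,2,1) (4,5,3,1,2,1) (4,5,4,1,2,1) — 12.
X=day 3: (4,3,1,1,3,1) (4,3,2,1,3,1) (4,3,4,1,3,1) (4,4,1,1,3,1) (4,4,2,1,3,1) (4,4,3,1,3,1) (4,4,4,1,3,1) (4,5,1,1,3,1) (4,5,2,1,3,1) (4,5,3,1,3,1) (4,5,4,1,3,1) — 11.
X=day 4: (4,3,1,1,4,1) (4,3,2,1,4,1) (4,3,3,1,4,1) (4,5,1,1,4,1) (4,5,2,1,4,1) (4,5,3,1,4,1) — 6.
Summing: 12 + 11 + 6 = 29.

29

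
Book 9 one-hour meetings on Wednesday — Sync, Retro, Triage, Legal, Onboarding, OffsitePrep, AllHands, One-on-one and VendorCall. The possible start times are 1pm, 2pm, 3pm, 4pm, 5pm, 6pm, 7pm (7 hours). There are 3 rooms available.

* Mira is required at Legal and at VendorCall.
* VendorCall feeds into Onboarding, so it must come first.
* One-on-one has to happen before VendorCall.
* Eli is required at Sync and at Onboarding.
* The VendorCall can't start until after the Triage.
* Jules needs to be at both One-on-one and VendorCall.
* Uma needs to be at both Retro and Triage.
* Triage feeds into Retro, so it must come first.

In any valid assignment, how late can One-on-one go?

Downstream work caps One-on-one at 5pm.
One-on-one at 5pm is achievable: AllHands=2pm, OffsitePrep=2pm, Triage=1pm, Sync=1pm, Legal=1pm, VendorCall=6pm, One-on-one=5pm, Retro=2pm, Onboarding=7pm.

5pm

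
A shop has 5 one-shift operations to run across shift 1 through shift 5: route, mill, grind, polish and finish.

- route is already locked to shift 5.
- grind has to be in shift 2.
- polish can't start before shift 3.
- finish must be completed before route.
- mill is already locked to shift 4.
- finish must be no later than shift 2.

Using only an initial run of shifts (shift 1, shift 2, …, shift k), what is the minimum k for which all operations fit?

The precedence chain requires at least 2 distinct shifts.
route can't be placed before shift 5, so the schedule must run through at least shift 5.
5 works (last occupied shift: shift 5): for example polish in shift 3; finish in shift 1; route in shift 5; grind in shift 2; mill in shift 4.

5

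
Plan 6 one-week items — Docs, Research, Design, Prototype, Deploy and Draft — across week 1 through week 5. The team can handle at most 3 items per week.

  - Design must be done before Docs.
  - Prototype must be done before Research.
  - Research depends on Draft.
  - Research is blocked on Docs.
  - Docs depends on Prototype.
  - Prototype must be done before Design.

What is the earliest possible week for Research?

week 4

Precedence pushes Research to at least week 4.
Research at week 4 is achievable: Design in week 2; Docs in week 3; Prototype in week 1; Deploy in week 1; Draft in week 1; Research in week 4.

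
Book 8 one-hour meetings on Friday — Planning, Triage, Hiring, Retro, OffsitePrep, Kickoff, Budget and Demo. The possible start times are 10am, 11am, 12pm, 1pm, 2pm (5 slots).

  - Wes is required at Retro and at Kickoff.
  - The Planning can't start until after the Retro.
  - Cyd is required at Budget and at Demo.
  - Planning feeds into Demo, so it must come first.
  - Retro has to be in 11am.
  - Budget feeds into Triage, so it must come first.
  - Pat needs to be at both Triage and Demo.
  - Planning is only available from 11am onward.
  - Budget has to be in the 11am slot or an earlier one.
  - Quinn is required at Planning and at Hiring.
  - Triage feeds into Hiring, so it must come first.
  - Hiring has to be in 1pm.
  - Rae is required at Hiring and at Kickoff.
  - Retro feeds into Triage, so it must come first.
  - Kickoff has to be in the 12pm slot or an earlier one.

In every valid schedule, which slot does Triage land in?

12pm

Retro is fixed at 11am and must come before Triage, so Triage is at least 12pm.
Hiring is fixed at 1pm and must come after Triage, so Triage is at most 12pm.
So Triage must be 12pm.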